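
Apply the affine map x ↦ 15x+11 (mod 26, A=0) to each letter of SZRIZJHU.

VWGBWQMZ

S(18): 15·18+11=281≡21 → V
Z(25): 15·25+11=386≡22 → W
R(17): 15·17+11=266≡6 → G
I(8): 15·8+11=131≡1 → B
Z(25): 15·25+11=386≡22 → W
J(9): 15·9+11=146≡16 → Q
H(7): 15·7+11=116≡12 → M
U(20): 15·20+11=311≡25 → Z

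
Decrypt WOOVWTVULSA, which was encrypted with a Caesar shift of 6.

W(22): 22−6=16 → Q
O(14): 14−6=8 → I
O(14): 14−6=8 → I
V(21): 21−6=15 → P
W(22): 22−6=16 → Q
T(19): 19−6=13 → N
V(21): 21−6=15 → P
U(20): 20−6=14 → O
L(11): 11−6=5 → F
S(18): 18−6=12 → M
A(0): 0−6=-6≡20 → U

QIIPQNPOFMU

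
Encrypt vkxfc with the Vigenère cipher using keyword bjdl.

Repeat the key across the message: bjdlb
v(21)+b(1): 22 → w
k(10)+j(9): 19 → t
x(23)+d(3): 26≡0 → a
f(5)+l(11): 16 → q
c(2)+b(1): 3 → d

wtaqd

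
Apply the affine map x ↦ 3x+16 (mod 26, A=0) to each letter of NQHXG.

DMLHI

N(13): 3·13+16=55≡3 → D
Q(16): 3·16+16=64≡12 → M
H(7): 3·7+16=37≡11 → L
X(23): 3·23+16=85≡7 → H
G(6): 3·6+16=34≡8 → I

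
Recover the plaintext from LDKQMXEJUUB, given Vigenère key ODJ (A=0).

Repeat the key across the ciphertext: ODJODJODJOD
L(11)−O(14): -3≡23 → X
D(3)−D(3): 0 → A
K(10)−J(9): 1 → B
Q(16)−O(14): 2 → C
M(12)−D(3): 9 → J
X(23)−J(9): 14 → O
E(4)−O(14): -10≡16 → Q
J(9)−D(3): 6 → G
U(20)−J(9): 11 → L
U(20)−O(14): 6 → G
B(1)−D(3): -2≡24 → Y

XABCJOQGLGY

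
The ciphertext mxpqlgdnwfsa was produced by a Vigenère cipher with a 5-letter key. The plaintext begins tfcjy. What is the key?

tsnhn

Subtract each crib letter from the matching ciphertext letter (mod 26):
m(12)−t(19)=-7≡19 → t
x(23)−f(5)=18 → s
p(15)−c(2)=13 → n
q(16)−j(9)=7 → h
l(11)−y(24)=-13≡13 → n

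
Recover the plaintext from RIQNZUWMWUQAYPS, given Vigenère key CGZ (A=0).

Repeat the key across the ciphertext: CGZCGZCGZCGZCGZ
R(17)−C(2): 15 → P
I(8)−G(6): 2 → C
Q(16)−Z(25): -9≡17 → R
N(13)−C(2): 11 → L
Z(25)−G(6): 19 → T
U(20)−Z(25): -5≡21 → V
W(22)−C(2): 20 → U
M(12)−G(6): 6 → G
W(22)−Z(25): -3≡23 → X
U(20)−C(2): 18 → S
Q(16)−G(6): 10 → K
A(0)−Z(25): -25≡1 → B
Y(24)−C(2): 22 → W
P(15)−G(6): 9 → J
S(18)−Z(25): -7≡19 → T

PCRLTVUGXSKBWJT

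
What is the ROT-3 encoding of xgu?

x(23): 23+3=26≡0 → a
g(6): 6+3=9 → j
u(20): 20+3=23 → x

ajx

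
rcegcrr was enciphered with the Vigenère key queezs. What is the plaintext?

Repeat the key across the ciphertext: queezsq
r(17)−q(16): 1 → b
c(2)−u(20): -18≡8 → i
e(4)−e(4): 0 → a
g(6)−e(4): 2 → c
c(2)−z(25): -23≡3 → d
r(17)−s(18): -1≡25 → z
r(17)−q(16): 1 → b

biacdzb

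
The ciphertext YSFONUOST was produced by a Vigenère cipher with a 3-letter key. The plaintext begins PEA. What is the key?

Subtract each crib letter from the matching ciphertext letter (mod 26):
Y(24)−P(15)=9 → J
S(18)−E(4)=14 → O
F(5)−A(0)=5 → F

JOF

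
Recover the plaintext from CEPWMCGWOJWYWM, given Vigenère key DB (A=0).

ZDMVJBDVLITXTL

Repeat the key across the ciphertext: DBDBDBDBDBDBDB
C(2)−D(3): -1≡25 → Z
E(4)−B(1): 3 → D
P(15)−D(3): 12 → M
W(22)−B(1): 21 → V
M(12)−D(3): 9 → J
C(2)−B(1): 1 → B
G(6)−D(3): 3 → D
W(22)−B(1): 21 → V
O(14)−D(3): 11 → L
J(9)−B(1): 8 → I
W(22)−D(3): 19 → T
Y(24)−B(1): 23 → X
W(22)−D(3): 19 → T
M(12)−B(1): 11 → L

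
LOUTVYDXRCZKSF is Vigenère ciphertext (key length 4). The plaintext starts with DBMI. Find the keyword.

Subtract each crib letter from the matching ciphertext letter (mod 26):
L(11)−D(3)=8 → I
O(14)−B(1)=13 → N
U(20)−M(12)=8 → I
T(19)−I(8)=11 → L

INIL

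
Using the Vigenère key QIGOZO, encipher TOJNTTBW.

JWPBSHRE

Repeat the key across the message: QIGOZOQI
T(19)+Q(16): 35≡9 → J
O(14)+I(8): 22 → W
J(9)+G(6): 15 → P
N(13)+O(14): 27≡1 → B
T(19)+Z(25): 44≡18 → S
T(19)+O(14): 33≡7 → H
B(1)+Q(16): 17 → R
W(22)+I(8): 30≡4 → E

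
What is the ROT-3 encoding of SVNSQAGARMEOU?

S(18): 18+3=21 → V
V(21): 21+3=24 → Y
N(13): 13+3=16 → Q
S(18): 18+3=21 → V
Q(16): 16+3=19 → T
A(0): 0+3=3 → D
G(6): 6+3=9 → J
A(0): 0+3=3 → D
R(17): 17+3=20 → U
M(12): 12+3=15 → P
E(4): 4+3=7 → H
O(14): 14+3=17 → R
U(20): 20+3=23 → X

VYQVTDJDUPHRX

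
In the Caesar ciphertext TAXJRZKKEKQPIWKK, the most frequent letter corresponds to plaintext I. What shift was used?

2

The most frequent ciphertext letter is K (appears 5 times).
K is position 10; I is position 8.
Shift = 2.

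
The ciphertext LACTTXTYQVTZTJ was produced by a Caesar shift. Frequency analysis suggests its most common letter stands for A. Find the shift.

The most frequent ciphertext letter is T (appears 5 times).
T is position 19; A is position 0.
Shift = 19.

19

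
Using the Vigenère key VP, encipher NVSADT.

Repeat the key across the message: VPVPVP
N(13)+V(21): 34≡8 → I
V(21)+P(15): 36≡10 → K
S(18)+V(21): 39≡13 → N
A(0)+P(15): 15 → P
D(3)+V(21): 24 → Y
T(19)+P(15): 34≡8 → I

IKNPYI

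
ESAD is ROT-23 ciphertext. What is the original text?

HVDG

E(4): 4−23=-19≡7 → H
S(18): 18−23=-5≡21 → V
A(0): 0−23=-23≡3 → D
D(3): 3−23=-20≡6 → G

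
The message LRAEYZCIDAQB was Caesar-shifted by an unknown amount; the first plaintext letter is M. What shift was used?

25

From the crib: L(11)−M(12)=-1≡25, so the shift is 25.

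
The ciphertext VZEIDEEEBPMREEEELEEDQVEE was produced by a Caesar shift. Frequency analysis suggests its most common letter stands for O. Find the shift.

The most frequent ciphertext letter is E (appears 12 times).
E is position 4; O is position 14.
Shift = -10≡16.

16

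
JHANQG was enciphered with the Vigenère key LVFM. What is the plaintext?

YMVBFL

Repeat the key across the ciphertext: LVFMLV
J(9)−L(11): -2≡24 → Y
H(7)−V(21): -14≡12 → M
A(0)−F(5): -5≡21 → V
N(13)−M(12): 1 → B
Q(16)−L(11): 5 → F
G(6)−V(21): -15≡11 → L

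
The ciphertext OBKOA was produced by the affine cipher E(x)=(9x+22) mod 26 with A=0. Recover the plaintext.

The inverse of 9 mod 26 is 3, since 9·3=27≡1. Apply D(y)=3·(y−22) mod 26:
O(14): 3·(14−22)=-24≡2 → C
B(1): 3·(1−22)=-63≡15 → P
K(10): 3·(10−22)=-36≡16 → Q
O(14): 3·(14−22)=-24≡2 → C
A(0): 3·(0−22)=-66≡12 → M

CPQCM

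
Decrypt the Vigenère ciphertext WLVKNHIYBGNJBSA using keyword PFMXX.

Repeat the key across the ciphertext: PFMXXPFMXXPFMXX
W(22)−P(15): 7 → H
L(11)−F(5): 6 → G
V(21)−M(12): 9 → J
K(10)−X(23): -13≡13 → N
N(13)−X(23): -10≡16 → Q
H(7)−P(15): -8≡18 → S
I(8)−F(5): 3 → D
Y(24)−M(12): 12 → M
B(1)−X(23): -22≡4 → E
G(6)−X(23): -17≡9 → J
N(13)−P(15): -2≡24 → Y
J(9)−F(5): 4 → E
B(1)−M(12): -11≡15 → P
S(18)−X(23): -5≡21 → V
A(0)−X(23): -23≡3 → D

HGJNQSDMEJYEPVD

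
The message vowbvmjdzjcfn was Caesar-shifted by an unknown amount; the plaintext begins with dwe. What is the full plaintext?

dwejdurlhrknv

From the crib: v(21)−d(3)=18, so the shift is 18.
Subtract 18 from each ciphertext letter:
v(21): 21−18=3 → d
o(14): 14−18=-4≡22 → w
w(22): 22−18=4 → e
b(1): 1−18=-17≡9 → j
v(21): 21−18=3 → d
m(12): 12−18=-6≡20 → u
j(9): 9−18=-9≡17 → r
d(3): 3−18=-15≡11 → l
z(25): 25−18=7 → h
j(9): 9−18=-9≡17 → r
c(2): 2−18=-16≡10 → k
f(5): 5−18=-13≡13 → n
n(13): 13−18=-5≡21 → v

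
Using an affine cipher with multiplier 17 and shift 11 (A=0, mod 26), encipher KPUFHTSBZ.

ZGNSAWFCU

K(10): 17·10+11=181≡25 → Z
P(15): 17·15+11=266≡6 → G
U(20): 17·20+11=351≡13 → N
F(5): 17·5+11=96≡18 → S
H(7): 17·7+11=130≡0 → A
T(19): 17·19+11=334≡22 → W
S(18): 17·18+11=317≡5 → F
B(1): 17·1+11=28≡2 → C
Z(25): 17·25+11=436≡20 → U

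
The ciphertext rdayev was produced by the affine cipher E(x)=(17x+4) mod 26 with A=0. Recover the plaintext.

ndmsab

The inverse of 17 mod 26 is 23, since 17·23=391≡1. Apply D(y)=23·(y−4) mod 26:
r(17): 23·(17−4)=299≡13 → n
d(3): 23·(3−4)=-23≡3 → d
a(0): 23·(0−4)=-92≡12 → m
y(24): 23·(24−4)=460≡18 → s
e(4): 23·(4−4)=0 → a
v(21): 23·(21−4)=391≡1 → b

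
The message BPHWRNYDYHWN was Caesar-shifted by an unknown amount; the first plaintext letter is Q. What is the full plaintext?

From the crib: B(1)−Q(16)=-15≡11, so the shift is 11.
Subtract 11 from each ciphertext letter:
B(1): 1−11=-10≡16 → Q
P(15): 15−11=4 → E
H(7): 7−11=-4≡22 → W
W(22): 22−11=11 → L
R(17): 17−11=6 → G
N(13): 13−11=2 → C
Y(24): 24−11=13 → N
D(3): 3−11=-8≡18 → S
Y(24): 24−11=13 → N
H(7): 7−11=-4≡22 → W
W(22): 22−11=11 → L
N(13): 13−11=2 → C

QEWLGCNSNWLC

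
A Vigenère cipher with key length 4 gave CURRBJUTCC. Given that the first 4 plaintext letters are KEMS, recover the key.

SQFZ

Subtract each crib letter from the matching ciphertext letter (mod 26):
C(2)−K(10)=-8≡18 → S
U(20)−E(4)=16 → Q
R(17)−M(12)=5 → F
R(17)−S(18)=-1≡25 → Z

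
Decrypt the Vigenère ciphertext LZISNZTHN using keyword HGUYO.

ETOUZSNNP

Repeat the key across the ciphertext: HGUYOHGUY
L(11)−H(7): 4 → E
Z(25)−G(6): 19 → T
I(8)−U(20): -12≡14 → O
S(18)−Y(24): -6≡20 → U
N(13)−O(14): -1≡25 → Z
Z(25)−H(7): 18 → S
T(19)−G(6): 13 → N
H(7)−U(20): -13≡13 → N
N(13)−Y(24): -11≡15 → P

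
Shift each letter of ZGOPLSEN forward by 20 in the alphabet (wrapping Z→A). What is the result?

TAIJFMYH

Z(25): 25+20=45≡19 → T
G(6): 6+20=26≡0 → A
O(14): 14+20=34≡8 → I
P(15): 15+20=35≡9 → J
L(11): 11+20=31≡5 → F
S(18): 18+20=38≡12 → M
E(4): 4+20=24 → Y
N(13): 13+20=33≡7 → H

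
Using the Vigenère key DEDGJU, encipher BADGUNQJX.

Repeat the key across the message: DEDGJUDED
B(1)+D(3): 4 → E
A(0)+E(4): 4 → E
D(3)+D(3): 6 → G
G(6)+G(6): 12 → M
U(20)+J(9): 29≡3 → D
N(13)+U(20): 33≡7 → H
Q(16)+D(3): 19 → T
J(9)+E(4): 13 → N
X(23)+D(3): 26≡0 → A

EEGMDHTNA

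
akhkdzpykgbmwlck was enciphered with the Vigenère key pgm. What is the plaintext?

Repeat the key across the ciphertext: pgmpgmpgmpgmpgmp
a(0)−p(15): -15≡11 → l
k(10)−g(6): 4 → e
h(7)−m(12): -5≡21 → v
k(10)−p(15): -5≡21 → v
d(3)−g(6): -3≡23 → x
z(25)−m(12): 13 → n
p(15)−p(15): 0 → a
y(24)−g(6): 18 → s
k(10)−m(12): -2≡24 → y
g(6)−p(15): -9≡17 → r
b(1)−g(6): -5≡21 → v
m(12)−m(12): 0 → a
w(22)−p(15): 7 → h
l(11)−g(6): 5 → f
c(2)−m(12): -10≡16 → q
k(10)−p(15): -5≡21 → v

levvxnasyrvahfqv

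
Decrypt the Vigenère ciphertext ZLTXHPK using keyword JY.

QNKZYRB

Repeat the key across the ciphertext: JYJYJYJ
Z(25)−J(9): 16 → Q
L(11)−Y(24): -13≡13 → N
T(19)−J(9): 10 → K
X(23)−Y(24): -1≡25 → Z
H(7)−J(9): -2≡24 → Y
P(15)−Y(24): -9≡17 → R
K(10)−J(9): 1 → B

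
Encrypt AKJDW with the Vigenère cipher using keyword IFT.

Repeat the key across the message: IFTIF
A(0)+I(8): 8 → I
K(10)+F(5): 15 → P
J(9)+T(19): 28≡2 → C
D(3)+I(8): 11 → L
W(22)+F(5): 27≡1 → B

IPCLB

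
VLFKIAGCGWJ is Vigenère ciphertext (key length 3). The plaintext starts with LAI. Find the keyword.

Subtract each crib letter from the matching ciphertext letter (mod 26):
V(21)−L(11)=10 → K
L(11)−A(0)=11 → L
F(5)−I(8)=-3≡23 → X

KLX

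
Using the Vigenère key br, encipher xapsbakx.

yrqjcrlo

Repeat the key across the message: brbrbrbr
x(23)+b(1): 24 → y
a(0)+r(17): 17 → r
p(15)+b(1): 16 → q
s(18)+r(17): 35≡9 → j
b(1)+b(1): 2 → c
a(0)+r(17): 17 → r
k(10)+b(1): 11 → l
x(23)+r(17): 40≡14 → o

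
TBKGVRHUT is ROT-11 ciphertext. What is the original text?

T(19): 19−11=8 → I
B(1): 1−11=-10≡16 → Q
K(10): 10−11=-1≡25 → Z
G(6): 6−11=-5≡21 → V
V(21): 21−11=10 → K
R(17): 17−11=6 → G
H(7): 7−11=-4≡22 → W
U(20): 20−11=9 → J
T(19): 19−11=8 → I

IQZVKGWJI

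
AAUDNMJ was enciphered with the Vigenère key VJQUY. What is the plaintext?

FREJPRA

Repeat the key across the ciphertext: VJQUYVJ
A(0)−V(21): -21≡5 → F
A(0)−J(9): -9≡17 → R
U(20)−Q(16): 4 → E
D(3)−U(20): -17≡9 → J
N(13)−Y(24): -11≡15 → P
M(12)−V(21): -9≡17 → R
J(9)−J(9): 0 → A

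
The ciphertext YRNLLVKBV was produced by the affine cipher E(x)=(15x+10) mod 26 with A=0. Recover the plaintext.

The inverse of 15 mod 26 is 7, since 15·7=105≡1. Apply D(y)=7·(y−10) mod 26:
Y(24): 7·(24−10)=98≡20 → U
R(17): 7·(17−10)=49≡23 → X
N(13): 7·(13−10)=21 → V
L(11): 7·(11−10)=7 → H
L(11): 7·(11−10)=7 → H
V(21): 7·(21−10)=77≡25 → Z
K(10): 7·(10−10)=0 → A
B(1): 7·(1−10)=-63≡15 → P
V(21): 7·(21−10)=77≡25 → Z

UXVHHZAPZ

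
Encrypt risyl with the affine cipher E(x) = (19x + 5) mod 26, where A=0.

r(17): 19·17+5=328≡16 → q
i(8): 19·8+5=157≡1 → b
s(18): 19·18+5=347≡9 → j
y(24): 19·24+5=461≡19 → t
l(11): 19·11+5=214≡6 → g

qbjtg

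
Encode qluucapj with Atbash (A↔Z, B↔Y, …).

q(16) → j(9)
l(11) → o(14)
u(20) → f(5)
u(20) → f(5)
c(2) → x(23)
a(0) → z(25)
p(15) → k(10)
j(9) → q(16)

joffxzkq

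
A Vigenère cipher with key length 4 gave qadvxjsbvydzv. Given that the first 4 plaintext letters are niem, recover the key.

Subtract each crib letter from the matching ciphertext letter (mod 26):
q(16)−n(13)=3 → d
a(0)−i(8)=-8≡18 → s
d(3)−e(4)=-1≡25 → z
v(21)−m(12)=9 → j

dszj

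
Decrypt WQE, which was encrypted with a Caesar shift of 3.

W(22): 22−3=19 → T
Q(16): 16−3=13 → N
E(4): 4−3=1 → B

TNB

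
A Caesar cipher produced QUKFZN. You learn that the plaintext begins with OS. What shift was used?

From the crib: Q(16)−O(14)=2, so the shift is 2.

2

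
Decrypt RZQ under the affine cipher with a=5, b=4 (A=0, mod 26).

NZS

The inverse of 5 mod 26 is 21, since 5·21=105≡1. Apply D(y)=21·(y−4) mod 26:
R(17): 21·(17−4)=273≡13 → N
Z(25): 21·(25−4)=441≡25 → Z
Q(16): 21·(16−4)=252≡18 → S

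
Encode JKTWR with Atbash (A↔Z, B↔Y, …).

J(9) → Q(16)
K(10) → P(15)
T(19) → G(6)
W(22) → D(3)
R(17) → I(8)

QPGDI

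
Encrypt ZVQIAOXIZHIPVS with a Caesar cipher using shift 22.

Z(25): 25+22=47≡21 → V
V(21): 21+22=43≡17 → R
Q(16): 16+22=38≡12 → M
I(8): 8+22=30≡4 → E
A(0): 0+22=22 → W
O(14): 14+22=36≡10 → K
X(23): 23+22=45≡19 → T
I(8): 8+22=30≡4 → E
Z(25): 25+22=47≡21 → V
H(7): 7+22=29≡3 → D
I(8): 8+22=30≡4 → E
P(15): 15+22=37≡11 → L
V(21): 21+22=43≡17 → R
S(18): 18+22=40≡14 → O

VRMEWKTEVDELRO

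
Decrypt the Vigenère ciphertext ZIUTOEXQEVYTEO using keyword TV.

GNBYVJEVLAFYLT

Repeat the key across the ciphertext: TVTVTVTVTVTVTV
Z(25)−T(19): 6 → G
I(8)−V(21): -13≡13 → N
U(20)−T(19): 1 → B
T(19)−V(21): -2≡24 → Y
O(14)−T(19): -5≡21 → V
E(4)−V(21): -17≡9 → J
X(23)−T(19): 4 → E
Q(16)−V(21): -5≡21 → V
E(4)−T(19): -15≡11 → L
V(21)−V(21): 0 → A
Y(24)−T(19): 5 → F
T(19)−V(21): -2≡24 → Y
E(4)−T(19): -15≡11 → L
O(14)−V(21): -7≡19 → T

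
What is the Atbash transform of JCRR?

J(9) → Q(16)
C(2) → X(23)
R(17) → I(8)
R(17) → I(8)

QXII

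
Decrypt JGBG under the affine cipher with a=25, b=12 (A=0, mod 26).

The inverse of 25 mod 26 is 25, since 25·25=625≡1. Apply D(y)=25·(y−12) mod 26:
J(9): 25·(9−12)=-75≡3 → D
G(6): 25·(6−12)=-150≡6 → G
B(1): 25·(1−12)=-275≡11 → L
G(6): 25·(6−12)=-150≡6 → G

DGLG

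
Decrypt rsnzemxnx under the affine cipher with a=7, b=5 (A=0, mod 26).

The inverse of 7 mod 26 is 15, since 7·15=105≡1. Apply D(y)=15·(y−5) mod 26:
r(17): 15·(17−5)=180≡24 → y
s(18): 15·(18−5)=195≡13 → n
n(13): 15·(13−5)=120≡16 → q
z(25): 15·(25−5)=300≡14 → o
e(4): 15·(4−5)=-15≡11 → l
m(12): 15·(12−5)=105≡1 → b
x(23): 15·(23−5)=270≡10 → k
n(13): 15·(13−5)=120≡16 → q
x(23): 15·(23−5)=270≡10 → k

ynqolbkqk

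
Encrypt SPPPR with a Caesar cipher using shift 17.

S(18): 18+17=35≡9 → J
P(15): 15+17=32≡6 → G
P(15): 15+17=32≡6 → G
P(15): 15+17=32≡6 → G
R(17): 17+17=34≡8 → I

JGGGI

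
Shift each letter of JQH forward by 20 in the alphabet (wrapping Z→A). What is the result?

J(9): 9+20=29≡3 → D
Q(16): 16+20=36≡10 → K
H(7): 7+20=27≡1 → B

DKB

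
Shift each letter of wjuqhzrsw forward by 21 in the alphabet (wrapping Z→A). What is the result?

replcumnr

w(22): 22+21=43≡17 → r
j(9): 9+21=30≡4 → e
u(20): 20+21=41≡15 → p
q(16): 16+21=37≡11 → l
h(7): 7+21=28≡2 → c
z(25): 25+21=46≡20 → u
r(17): 17+21=38≡12 → m
s(18): 18+21=39≡13 → n
w(22): 22+21=43≡17 → r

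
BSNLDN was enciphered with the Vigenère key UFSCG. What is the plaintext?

HNVJXT

Repeat the key across the ciphertext: UFSCGU
B(1)−U(20): -19≡7 → H
S(18)−F(5): 13 → N
N(13)−S(18): -5≡21 → V
L(11)−C(2): 9 → J
D(3)−G(6): -3≡23 → X
N(13)−U(20): -7≡19 → T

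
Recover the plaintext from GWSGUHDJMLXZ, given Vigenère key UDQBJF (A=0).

Repeat the key across the ciphertext: UDQBJFUDQBJF
G(6)−U(20): -14≡12 → M
W(22)−D(3): 19 → T
S(18)−Q(16): 2 → C
G(6)−B(1): 5 → F
U(20)−J(9): 11 → L
H(7)−F(5): 2 → C
D(3)−U(20): -17≡9 → J
J(9)−D(3): 6 → G
M(12)−Q(16): -4≡22 → W
L(11)−B(1): 10 → K
X(23)−J(9): 14 → O
Z(25)−F(5): 20 → U

MTCFLCJGWKOU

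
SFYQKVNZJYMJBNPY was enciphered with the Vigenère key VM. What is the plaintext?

XTDEPJSNOMRXGBUM

Repeat the key across the ciphertext: VMVMVMVMVMVMVMVM
S(18)−V(21): -3≡23 → X
F(5)−M(12): -7≡19 → T
Y(24)−V(21): 3 → D
Q(16)−M(12): 4 → E
K(10)−V(21): -11≡15 → P
V(21)−M(12): 9 → J
N(13)−V(21): -8≡18 → S
Z(25)−M(12): 13 → N
J(9)−V(21): -12≡14 → O
Y(24)−M(12): 12 → M
M(12)−V(21): -9≡17 → R
J(9)−M(12): -3≡23 → X
B(1)−V(21): -20≡6 → G
N(13)−M(12): 1 → B
P(15)−V(21): -6≡20 → U
Y(24)−M(12): 12 → M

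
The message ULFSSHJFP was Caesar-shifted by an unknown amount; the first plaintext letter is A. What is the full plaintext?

From the crib: U(20)−A(0)=20, so the shift is 20.
Subtract 20 from each ciphertext letter:
U(20): 20−20=0 → A
L(11): 11−20=-9≡17 → R
F(5): 5−20=-15≡11 → L
S(18): 18−20=-2≡24 → Y
S(18): 18−20=-2≡24 → Y
H(7): 7−20=-13≡13 → N
J(9): 9−20=-11≡15 → P
F(5): 5−20=-15≡11 → L
P(15): 15−20=-5≡21 → V

ARLYYNPLV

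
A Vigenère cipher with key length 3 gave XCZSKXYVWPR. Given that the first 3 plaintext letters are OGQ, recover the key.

JWJ

Subtract each crib letter from the matching ciphertext letter (mod 26):
X(23)−O(14)=9 → J
C(2)−G(6)=-4≡22 → W
Z(25)−Q(16)=9 → J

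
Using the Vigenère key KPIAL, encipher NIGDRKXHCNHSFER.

Repeat the key across the message: KPIALKPIALKPIAL
N(13)+K(10): 23 → X
I(8)+P(15): 23 → X
G(6)+I(8): 14 → O
D(3)+A(0): 3 → D
R(17)+L(11): 28≡2 → C
K(10)+K(10): 20 → U
X(23)+P(15): 38≡12 → M
H(7)+I(8): 15 → P
C(2)+A(0): 2 → C
N(13)+L(11): 24 → Y
H(7)+K(10): 17 → R
S(18)+P(15): 33≡7 → H
F(5)+I(8): 13 → N
E(4)+A(0): 4 → E
R(17)+L(11): 28≡2 → C

XXODCUMPCYRHNEC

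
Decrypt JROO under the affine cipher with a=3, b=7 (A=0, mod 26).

The inverse of 3 mod 26 is 9, since 3·9=27≡1. Apply D(y)=9·(y−7) mod 26:
J(9): 9·(9−7)=18 → S
R(17): 9·(17−7)=90≡12 → M
O(14): 9·(14−7)=63≡11 → L
O(14): 9·(14−7)=63≡11 → L

SMLL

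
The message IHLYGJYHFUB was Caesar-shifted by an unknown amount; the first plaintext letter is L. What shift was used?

From the crib: I(8)−L(11)=-3≡23, so the shift is 23.

23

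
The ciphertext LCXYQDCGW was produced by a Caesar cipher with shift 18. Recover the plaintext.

L(11): 11−18=-7≡19 → T
C(2): 2−18=-16≡10 → K
X(23): 23−18=5 → F
Y(24): 24−18=6 → G
Q(16): 16−18=-2≡24 → Y
D(3): 3−18=-15≡11 → L
C(2): 2−18=-16≡10 → K
G(6): 6−18=-12≡14 → O
W(22): 22−18=4 → E

TKFGYLKOE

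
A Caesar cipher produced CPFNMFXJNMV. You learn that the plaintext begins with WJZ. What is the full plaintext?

From the crib: C(2)−W(22)=-20≡6, so the shift is 6.
Subtract 6 from each ciphertext letter:
C(2): 2−6=-4≡22 → W
P(15): 15−6=9 → J
F(5): 5−6=-1≡25 → Z
N(13): 13−6=7 → H
M(12): 12−6=6 → G
F(5): 5−6=-1≡25 → Z
X(23): 23−6=17 → R
J(9): 9−6=3 → D
N(13): 13−6=7 → H
M(12): 12−6=6 → G
V(21): 21−6=15 → P

WJZHGZRDHGP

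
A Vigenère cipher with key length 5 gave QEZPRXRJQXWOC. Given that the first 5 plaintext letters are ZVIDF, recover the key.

Subtract each crib letter from the matching ciphertext letter (mod 26):
Q(16)−Z(25)=-9≡17 → R
E(4)−V(21)=-17≡9 → J
Z(25)−I(8)=17 → R
P(15)−D(3)=12 → M
R(17)−F(5)=12 → M

RJRMM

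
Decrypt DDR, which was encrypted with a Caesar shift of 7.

D(3): 3−7=-4≡22 → W
D(3): 3−7=-4≡22 → W
R(17): 17−7=10 → K

WWK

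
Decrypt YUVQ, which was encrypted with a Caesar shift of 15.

JFGB

Y(24): 24−15=9 → J
U(20): 20−15=5 → F
V(21): 21−15=6 → G
Q(16): 16−15=1 → B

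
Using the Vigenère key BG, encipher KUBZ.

LACF

Repeat the key across the message: BGBG
K(10)+B(1): 11 → L
U(20)+G(6): 26≡0 → A
B(1)+B(1): 2 → C
Z(25)+G(6): 31≡5 → F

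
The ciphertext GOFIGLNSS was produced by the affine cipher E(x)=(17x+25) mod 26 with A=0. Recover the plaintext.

FHIZFQKVV

The inverse of 17 mod 26 is 23, since 17·23=391≡1. Apply D(y)=23·(y−25) mod 26:
G(6): 23·(6−25)=-437≡5 → F
O(14): 23·(14−25)=-253≡7 → H
F(5): 23·(5−25)=-460≡8 → I
I(8): 23·(8−25)=-391≡25 → Z
G(6): 23·(6−25)=-437≡5 → F
L(11): 23·(11−25)=-322≡16 → Q
N(13): 23·(13−25)=-276≡10 → K
S(18): 23·(18−25)=-161≡21 → V
S(18): 23·(18−25)=-161≡21 → V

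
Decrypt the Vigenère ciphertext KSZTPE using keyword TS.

RAGBWM

Repeat the key across the ciphertext: TSTSTS
K(10)−T(19): -9≡17 → R
S(18)−S(18): 0 → A
Z(25)−T(19): 6 → G
T(19)−S(18): 1 → B
P(15)−T(19): -4≡22 → W
E(4)−S(18): -14≡12 → M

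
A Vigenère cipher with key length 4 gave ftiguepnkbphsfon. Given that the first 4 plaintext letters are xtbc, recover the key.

Subtract each crib letter from the matching ciphertext letter (mod 26):
f(5)−x(23)=-18≡8 → i
t(19)−t(19)=0 → a
i(8)−b(1)=7 → h
g(6)−c(2)=4 → e

iahe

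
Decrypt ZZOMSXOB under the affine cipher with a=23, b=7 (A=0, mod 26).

UUPHFMPC

The inverse of 23 mod 26 is 17, since 23·17=391≡1. Apply D(y)=17·(y−7) mod 26:
Z(25): 17·(25−7)=306≡20 → U
Z(25): 17·(25−7)=306≡20 → U
O(14): 17·(14−7)=119≡15 → P
M(12): 17·(12−7)=85≡7 → H
S(18): 17·(18−7)=187≡5 → F
X(23): 17·(23−7)=272≡12 → M
O(14): 17·(14−7)=119≡15 → P
B(1): 17·(1−7)=-102≡2 → C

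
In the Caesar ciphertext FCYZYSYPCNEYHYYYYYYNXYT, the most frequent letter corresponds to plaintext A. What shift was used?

The most frequent ciphertext letter is Y (appears 11 times).
Y is position 24; A is position 0.
Shift = 24.

24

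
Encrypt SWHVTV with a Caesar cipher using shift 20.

S(18): 18+20=38≡12 → M
W(22): 22+20=42≡16 → Q
H(7): 7+20=27≡1 → B
V(21): 21+20=41≡15 → P
T(19): 19+20=39≡13 → N
V(21): 21+20=41≡15 → P

MQBPNP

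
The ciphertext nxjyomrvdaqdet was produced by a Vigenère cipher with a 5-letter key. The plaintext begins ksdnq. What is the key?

dfgly

Subtract each crib letter from the matching ciphertext letter (mod 26):
n(13)−k(10)=3 → d
x(23)−s(18)=5 → f
j(9)−d(3)=6 → g
y(24)−n(13)=11 → l
o(14)−q(16)=-2≡24 → y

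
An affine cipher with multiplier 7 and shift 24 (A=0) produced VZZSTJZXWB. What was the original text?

HPPODJPLWT

The inverse of 7 mod 26 is 15, since 7·15=105≡1. Apply D(y)=15·(y−24) mod 26:
V(21): 15·(21−24)=-45≡7 → H
Z(25): 15·(25−24)=15 → P
Z(25): 15·(25−24)=15 → P
S(18): 15·(18−24)=-90≡14 → O
T(19): 15·(19−24)=-75≡3 → D
J(9): 15·(9−24)=-225≡9 → J
Z(25): 15·(25−24)=15 → P
X(23): 15·(23−24)=-15≡11 → L
W(22): 15·(22−24)=-30≡22 → W
B(1): 15·(1−24)=-345≡19 → T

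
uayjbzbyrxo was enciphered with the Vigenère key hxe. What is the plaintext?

nducevubnqr

Repeat the key across the ciphertext: hxehxehxehx
u(20)−h(7): 13 → n
a(0)−x(23): -23≡3 → d
y(24)−e(4): 20 → u
j(9)−h(7): 2 → c
b(1)−x(23): -22≡4 → e
z(25)−e(4): 21 → v
b(1)−h(7): -6≡20 → u
y(24)−x(23): 1 → b
r(17)−e(4): 13 → n
x(23)−h(7): 16 → q
o(14)−x(23): -9≡17 → r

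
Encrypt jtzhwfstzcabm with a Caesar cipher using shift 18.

j(9): 9+18=27≡1 → b
t(19): 19+18=37≡11 → l
z(25): 25+18=43≡17 → r
h(7): 7+18=25 → z
w(22): 22+18=40≡14 → o
f(5): 5+18=23 → x
s(18): 18+18=36≡10 → k
t(19): 19+18=37≡11 → l
z(25): 25+18=43≡17 → r
c(2): 2+18=20 → u
a(0): 0+18=18 → s
b(1): 1+18=19 → t
m(12): 12+18=30≡4 → e

blrzoxklruste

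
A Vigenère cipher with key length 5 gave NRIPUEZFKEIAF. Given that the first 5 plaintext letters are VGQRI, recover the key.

Subtract each crib letter from the matching ciphertext letter (mod 26):
N(13)−V(21)=-8≡18 → S
R(17)−G(6)=11 → L
I(8)−Q(16)=-8≡18 → S
P(15)−R(17)=-2≡24 → Y
U(20)−I(8)=12 → M

SLSYM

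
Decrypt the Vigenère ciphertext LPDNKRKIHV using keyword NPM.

Repeat the key across the ciphertext: NPMNPMNPMN
L(11)−N(13): -2≡24 → Y
P(15)−P(15): 0 → A
D(3)−M(12): -9≡17 → R
N(13)−N(13): 0 → A
K(10)−P(15): -5≡21 → V
R(17)−M(12): 5 → F
K(10)−N(13): -3≡23 → X
I(8)−P(15): -7≡19 → T
H(7)−M(12): -5≡21 → V
V(21)−N(13): 8 → I

YARAVFXTVI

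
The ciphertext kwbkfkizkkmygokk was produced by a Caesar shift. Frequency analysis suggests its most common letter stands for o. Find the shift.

The most frequent ciphertext letter is k (appears 7 times).
k is position 10; o is position 14.
Shift = -4≡22.

22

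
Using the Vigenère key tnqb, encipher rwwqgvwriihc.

Repeat the key across the message: tnqbtnqbtnqb
r(17)+t(19): 36≡10 → k
w(22)+n(13): 35≡9 → j
w(22)+q(16): 38≡12 → m
q(16)+b(1): 17 → r
g(6)+t(19): 25 → z
v(21)+n(13): 34≡8 → i
w(22)+q(16): 38≡12 → m
r(17)+b(1): 18 → s
i(8)+t(19): 27≡1 → b
i(8)+n(13): 21 → v
h(7)+q(16): 23 → x
c(2)+b(1): 3 → d

kjmrzimsbvxd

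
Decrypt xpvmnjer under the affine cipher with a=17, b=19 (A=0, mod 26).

omuvsetg

The inverse of 17 mod 26 is 23, since 17·23=391≡1. Apply D(y)=23·(y−19) mod 26:
x(23): 23·(23−19)=92≡14 → o
p(15): 23·(15−19)=-92≡12 → m
v(21): 23·(21−19)=46≡20 → u
m(12): 23·(12−19)=-161≡21 → v
n(13): 23·(13−19)=-138≡18 → s
j(9): 23·(9−19)=-230≡4 → e
e(4): 23·(4−19)=-345≡19 → t
r(17): 23·(17−19)=-46≡6 → g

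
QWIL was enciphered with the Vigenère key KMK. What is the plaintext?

GKYB

Repeat the key across the ciphertext: KMKK
Q(16)−K(10): 6 → G
W(22)−M(12): 10 → K
I(8)−K(10): -2≡24 → Y
L(11)−K(10): 1 → B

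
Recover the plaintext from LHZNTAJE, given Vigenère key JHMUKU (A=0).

CANTJGAX

Repeat the key across the ciphertext: JHMUKUJH
L(11)−J(9): 2 → C
H(7)−H(7): 0 → A
Z(25)−M(12): 13 → N
N(13)−U(20): -7≡19 → T
T(19)−K(10): 9 → J
A(0)−U(20): -20≡6 → G
J(9)−J(9): 0 → A
E(4)−H(7): -3≡23 → X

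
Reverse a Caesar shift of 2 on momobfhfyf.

m(12): 12−2=10 → k
o(14): 14−2=12 → m
m(12): 12−2=10 → k
o(14): 14−2=12 → m
b(1): 1−2=-1≡25 → z
f(5): 5−2=3 → d
h(7): 7−2=5 → f
f(5): 5−2=3 → d
y(24): 24−2=22 → w
f(5): 5−2=3 → d

kmkmzdfdwd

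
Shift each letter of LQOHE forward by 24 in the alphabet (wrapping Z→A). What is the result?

JOMFC

L(11): 11+24=35≡9 → J
Q(16): 16+24=40≡14 → O
O(14): 14+24=38≡12 → M
H(7): 7+24=31≡5 → F
E(4): 4+24=28≡2 → C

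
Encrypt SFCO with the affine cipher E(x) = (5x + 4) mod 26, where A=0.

QDOW

S(18): 5·18+4=94≡16 → Q
F(5): 5·5+4=29≡3 → D
C(2): 5·2+4=14 → O
O(14): 5·14+4=74≡22 → W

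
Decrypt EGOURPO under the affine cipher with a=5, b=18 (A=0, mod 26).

SIUQFPU

The inverse of 5 mod 26 is 21, since 5·21=105≡1. Apply D(y)=21·(y−18) mod 26:
E(4): 21·(4−18)=-294≡18 → S
G(6): 21·(6−18)=-252≡8 → I
O(14): 21·(14−18)=-84≡20 → U
U(20): 21·(20−18)=42≡16 → Q
R(17): 21·(17−18)=-21≡5 → F
P(15): 21·(15−18)=-63≡15 → P
O(14): 21·(14−18)=-84≡20 → U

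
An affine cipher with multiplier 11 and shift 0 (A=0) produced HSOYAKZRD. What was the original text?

The inverse of 11 mod 26 is 19, since 11·19=209≡1. Apply D(y)=19·(y−0) mod 26:
H(7): 19·(7−0)=133≡3 → D
S(18): 19·(18−0)=342≡4 → E
O(14): 19·(14−0)=266≡6 → G
Y(24): 19·(24−0)=456≡14 → O
A(0): 19·(0−0)=0 → A
K(10): 19·(10−0)=190≡8 → I
Z(25): 19·(25−0)=475≡7 → H
R(17): 19·(17−0)=323≡11 → L
D(3): 19·(3−0)=57≡5 → F

DEGOAIHLF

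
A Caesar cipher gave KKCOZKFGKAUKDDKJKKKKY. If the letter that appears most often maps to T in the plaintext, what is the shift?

The most frequent ciphertext letter is K (appears 10 times).
K is position 10; T is position 19.
Shift = -9≡17.

17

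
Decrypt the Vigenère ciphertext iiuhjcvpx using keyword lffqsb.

Repeat the key across the ciphertext: lffqsblff
i(8)−l(11): -3≡23 → x
i(8)−f(5): 3 → d
u(20)−f(5): 15 → p
h(7)−q(16): -9≡17 → r
j(9)−s(18): -9≡17 → r
c(2)−b(1): 1 → b
v(21)−l(11): 10 → k
p(15)−f(5): 10 → k
x(23)−f(5): 18 → s

xdprrbkks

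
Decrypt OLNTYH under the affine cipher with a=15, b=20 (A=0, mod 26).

KPDTCN

The inverse of 15 mod 26 is 7, since 15·7=105≡1. Apply D(y)=7·(y−20) mod 26:
O(14): 7·(14−20)=-42≡10 → K
L(11): 7·(11−20)=-63≡15 → P
N(13): 7·(13−20)=-49≡3 → D
T(19): 7·(19−20)=-7≡19 → T
Y(24): 7·(24−20)=28≡2 → C
H(7): 7·(7−20)=-91≡13 → N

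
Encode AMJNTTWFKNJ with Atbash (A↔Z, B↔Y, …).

A(0) → Z(25)
M(12) → N(13)
J(9) → Q(16)
N(13) → M(12)
T(19) → G(6)
T(19) → G(6)
W(22) → D(3)
F(5) → U(20)
K(10) → P(15)
N(13) → M(12)
J(9) → Q(16)

ZNQMGGDUPMQ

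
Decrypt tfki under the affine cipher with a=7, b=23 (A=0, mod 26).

The inverse of 7 mod 26 is 15, since 7·15=105≡1. Apply D(y)=15·(y−23) mod 26:
t(19): 15·(19−23)=-60≡18 → s
f(5): 15·(5−23)=-270≡16 → q
k(10): 15·(10−23)=-195≡13 → n
i(8): 15·(8−23)=-225≡9 → j

sqnj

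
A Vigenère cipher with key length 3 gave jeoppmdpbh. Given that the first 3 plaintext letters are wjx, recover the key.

nvr

Subtract each crib letter from the matching ciphertext letter (mod 26):
j(9)−w(22)=-13≡13 → n
e(4)−j(9)=-5≡21 → v
o(14)−x(23)=-9≡17 → r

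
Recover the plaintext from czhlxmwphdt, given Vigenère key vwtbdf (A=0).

Repeat the key across the ciphertext: vwtbdfvwtbd
c(2)−v(21): -19≡7 → h
z(25)−w(22): 3 → d
h(7)−t(19): -12≡14 → o
l(11)−b(1): 10 → k
x(23)−d(3): 20 → u
m(12)−f(5): 7 → h
w(22)−v(21): 1 → b
p(15)−w(22): -7≡19 → t
h(7)−t(19): -12≡14 → o
d(3)−b(1): 2 → c
t(19)−d(3): 16 → q

hdokuhbtocq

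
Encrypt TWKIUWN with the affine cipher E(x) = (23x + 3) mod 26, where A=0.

T(19): 23·19+3=440≡24 → Y
W(22): 23·22+3=509≡15 → P
K(10): 23·10+3=233≡25 → Z
I(8): 23·8+3=187≡5 → F
U(20): 23·20+3=463≡21 → V
W(22): 23·22+3=509≡15 → P
N(13): 23·13+3=302≡16 → Q

YPZFVPQ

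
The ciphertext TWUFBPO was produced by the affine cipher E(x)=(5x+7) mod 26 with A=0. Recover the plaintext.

The inverse of 5 mod 26 is 21, since 5·21=105≡1. Apply D(y)=21·(y−7) mod 26:
T(19): 21·(19−7)=252≡18 → S
W(22): 21·(22−7)=315≡3 → D
U(20): 21·(20−7)=273≡13 → N
F(5): 21·(5−7)=-42≡10 → K
B(1): 21·(1−7)=-126≡4 → E
P(15): 21·(15−7)=168≡12 → M
O(14): 21·(14−7)=147≡17 → R

SDNKEMR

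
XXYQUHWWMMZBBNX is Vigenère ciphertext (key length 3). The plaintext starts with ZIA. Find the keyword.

YPY

Subtract each crib letter from the matching ciphertext letter (mod 26):
X(23)−Z(25)=-2≡24 → Y
X(23)−I(8)=15 → P
Y(24)−A(0)=24 → Y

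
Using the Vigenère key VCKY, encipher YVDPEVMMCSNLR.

Repeat the key across the message: VCKYVCKYVCKYV
Y(24)+V(21): 45≡19 → T
V(21)+C(2): 23 → X
D(3)+K(10): 13 → N
P(15)+Y(24): 39≡13 → N
E(4)+V(21): 25 → Z
V(21)+C(2): 23 → X
M(12)+K(10): 22 → W
M(12)+Y(24): 36≡10 → K
C(2)+V(21): 23 → X
S(18)+C(2): 20 → U
N(13)+K(10): 23 → X
L(11)+Y(24): 35≡9 → J
R(17)+V(21): 38≡12 → M

TXNNZXWKXUXJM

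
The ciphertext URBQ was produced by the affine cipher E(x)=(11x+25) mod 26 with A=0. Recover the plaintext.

The inverse of 11 mod 26 is 19, since 11·19=209≡1. Apply D(y)=19·(y−25) mod 26:
U(20): 19·(20−25)=-95≡9 → J
R(17): 19·(17−25)=-152≡4 → E
B(1): 19·(1−25)=-456≡12 → M
Q(16): 19·(16−25)=-171≡11 → L

JEML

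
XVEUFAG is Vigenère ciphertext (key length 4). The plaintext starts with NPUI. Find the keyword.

KGKM

Subtract each crib letter from the matching ciphertext letter (mod 26):
X(23)−N(13)=10 → K
V(21)−P(15)=6 → G
E(4)−U(20)=-16≡10 → K
U(20)−I(8)=12 → M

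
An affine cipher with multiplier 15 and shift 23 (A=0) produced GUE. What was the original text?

The inverse of 15 mod 26 is 7, since 15·7=105≡1. Apply D(y)=7·(y−23) mod 26:
G(6): 7·(6−23)=-119≡11 → L
U(20): 7·(20−23)=-21≡5 → F
E(4): 7·(4−23)=-133≡23 → X

LFX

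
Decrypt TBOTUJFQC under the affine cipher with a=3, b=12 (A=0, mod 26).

The inverse of 3 mod 26 is 9, since 3·9=27≡1. Apply D(y)=9·(y−12) mod 26:
T(19): 9·(19−12)=63≡11 → L
B(1): 9·(1−12)=-99≡5 → F
O(14): 9·(14−12)=18 → S
T(19): 9·(19−12)=63≡11 → L
U(20): 9·(20−12)=72≡20 → U
J(9): 9·(9−12)=-27≡25 → Z
F(5): 9·(5−12)=-63≡15 → P
Q(16): 9·(16−12)=36≡10 → K
C(2): 9·(2−12)=-90≡14 → O

LFSLUZPKO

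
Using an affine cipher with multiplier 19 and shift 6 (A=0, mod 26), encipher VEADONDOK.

V(21): 19·21+6=405≡15 → P
E(4): 19·4+6=82≡4 → E
A(0): 19·0+6=6 → G
D(3): 19·3+6=63≡11 → L
O(14): 19·14+6=272≡12 → M
N(13): 19·13+6=253≡19 → T
D(3): 19·3+6=63≡11 → L
O(14): 19·14+6=272≡12 → M
K(10): 19·10+6=196≡14 → O

PEGLMTLMO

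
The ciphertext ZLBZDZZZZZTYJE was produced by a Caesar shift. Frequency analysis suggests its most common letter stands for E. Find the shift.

21

The most frequent ciphertext letter is Z (appears 7 times).
Z is position 25; E is position 4.
Shift = 21.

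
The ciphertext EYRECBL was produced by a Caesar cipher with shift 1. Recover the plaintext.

DXQDBAK

E(4): 4−1=3 → D
Y(24): 24−1=23 → X
R(17): 17−1=16 → Q
E(4): 4−1=3 → D
C(2): 2−1=1 → B
B(1): 1−1=0 → A
L(11): 11−1=10 → K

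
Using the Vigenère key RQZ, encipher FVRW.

WLQN

Repeat the key across the message: RQZR
F(5)+R(17): 22 → W
V(21)+Q(16): 37≡11 → L
R(17)+Z(25): 42≡16 → Q
W(22)+R(17): 39≡13 → N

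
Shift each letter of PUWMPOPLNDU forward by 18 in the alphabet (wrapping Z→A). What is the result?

P(15): 15+18=33≡7 → H
U(20): 20+18=38≡12 → M
W(22): 22+18=40≡14 → O
M(12): 12+18=30≡4 → E
P(15): 15+18=33≡7 → H
O(14): 14+18=32≡6 → G
P(15): 15+18=33≡7 → H
L(11): 11+18=29≡3 → D
N(13): 13+18=31≡5 → F
D(3): 3+18=21 → V
U(20): 20+18=38≡12 → M

HMOEHGHDFVM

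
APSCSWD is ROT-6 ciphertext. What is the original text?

UJMWMQX

A(0): 0−6=-6≡20 → U
P(15): 15−6=9 → J
S(18): 18−6=12 → M
C(2): 2−6=-4≡22 → W
S(18): 18−6=12 → M
W(22): 22−6=16 → Q
D(3): 3−6=-3≡23 → X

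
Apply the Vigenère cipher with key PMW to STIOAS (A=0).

Repeat the key across the message: PMWPMW
S(18)+P(15): 33≡7 → H
T(19)+M(12): 31≡5 → F
I(8)+W(22): 30≡4 → E
O(14)+P(15): 29≡3 → D
A(0)+M(12): 12 → M
S(18)+W(22): 40≡14 → O

HFEDMO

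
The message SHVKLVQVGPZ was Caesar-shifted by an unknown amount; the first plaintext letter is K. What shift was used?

8

From the crib: S(18)−K(10)=8, so the shift is 8.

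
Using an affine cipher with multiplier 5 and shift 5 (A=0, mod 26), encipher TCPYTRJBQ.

T(19): 5·19+5=100≡22 → W
C(2): 5·2+5=15 → P
P(15): 5·15+5=80≡2 → C
Y(24): 5·24+5=125≡21 → V
T(19): 5·19+5=100≡22 → W
R(17): 5·17+5=90≡12 → M
J(9): 5·9+5=50≡24 → Y
B(1): 5·1+5=10 → K
Q(16): 5·16+5=85≡7 → H

WPCVWMYKH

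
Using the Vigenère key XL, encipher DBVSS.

Repeat the key across the message: XLXLX
D(3)+X(23): 26≡0 → A
B(1)+L(11): 12 → M
V(21)+X(23): 44≡18 → S
S(18)+L(11): 29≡3 → D
S(18)+X(23): 41≡15 → P

AMSDP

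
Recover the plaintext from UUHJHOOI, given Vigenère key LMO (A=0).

Repeat the key across the ciphertext: LMOLMOLM
U(20)−L(11): 9 → J
U(20)−M(12): 8 → I
H(7)−O(14): -7≡19 → T
J(9)−L(11): -2≡24 → Y
H(7)−M(12): -5≡21 → V
O(14)−O(14): 0 → A
O(14)−L(11): 3 → D
I(8)−M(12): -4≡22 → W

JITYVADW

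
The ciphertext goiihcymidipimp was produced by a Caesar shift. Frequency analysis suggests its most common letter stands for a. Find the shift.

The most frequent ciphertext letter is i (appears 5 times).
i is position 8; a is position 0.
Shift = 8.

8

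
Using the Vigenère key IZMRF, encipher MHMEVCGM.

UGYVAKFY

Repeat the key across the message: IZMRFIZM
M(12)+I(8): 20 → U
H(7)+Z(25): 32≡6 → G
M(12)+M(12): 24 → Y
E(4)+R(17): 21 → V
V(21)+F(5): 26≡0 → A
C(2)+I(8): 10 → K
G(6)+Z(25): 31≡5 → F
M(12)+M(12): 24 → Y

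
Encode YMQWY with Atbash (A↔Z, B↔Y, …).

Y(24) → B(1)
M(12) → N(13)
Q(16) → J(9)
W(22) → D(3)
Y(24) → B(1)

BNJDB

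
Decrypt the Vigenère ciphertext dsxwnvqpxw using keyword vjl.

ijmbekvgmb

Repeat the key across the ciphertext: vjlvjlvjlv
d(3)−v(21): -18≡8 → i
s(18)−j(9): 9 → j
x(23)−l(11): 12 → m
w(22)−v(21): 1 → b
n(13)−j(9): 4 → e
v(21)−l(11): 10 → k
q(16)−v(21): -5≡21 → v
p(15)−j(9): 6 → g
x(23)−l(11): 12 → m
w(22)−v(21): 1 → b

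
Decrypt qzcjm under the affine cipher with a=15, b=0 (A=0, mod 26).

itolg

The inverse of 15 mod 26 is 7, since 15·7=105≡1. Apply D(y)=7·(y−0) mod 26:
q(16): 7·(16−0)=112≡8 → i
z(25): 7·(25−0)=175≡19 → t
c(2): 7·(2−0)=14 → o
j(9): 7·(9−0)=63≡11 → l
m(12): 7·(12−0)=84≡6 → g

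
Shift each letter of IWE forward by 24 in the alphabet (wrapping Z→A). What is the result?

I(8): 8+24=32≡6 → G
W(22): 22+24=46≡20 → U
E(4): 4+24=28≡2 → C

GUC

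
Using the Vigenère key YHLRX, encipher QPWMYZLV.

OWHDVXSG

Repeat the key across the message: YHLRXYHL
Q(16)+Y(24): 40≡14 → O
P(15)+H(7): 22 → W
W(22)+L(11): 33≡7 → H
M(12)+R(17): 29≡3 → D
Y(24)+X(23): 47≡21 → V
Z(25)+Y(24): 49≡23 → X
L(11)+H(7): 18 → S
V(21)+L(11): 32≡6 → G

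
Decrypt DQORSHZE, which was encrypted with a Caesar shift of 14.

D(3): 3−14=-11≡15 → P
Q(16): 16−14=2 → C
O(14): 14−14=0 → A
R(17): 17−14=3 → D
S(18): 18−14=4 → E
H(7): 7−14=-7≡19 → T
Z(25): 25−14=11 → L
E(4): 4−14=-10≡16 → Q

PCADETLQ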